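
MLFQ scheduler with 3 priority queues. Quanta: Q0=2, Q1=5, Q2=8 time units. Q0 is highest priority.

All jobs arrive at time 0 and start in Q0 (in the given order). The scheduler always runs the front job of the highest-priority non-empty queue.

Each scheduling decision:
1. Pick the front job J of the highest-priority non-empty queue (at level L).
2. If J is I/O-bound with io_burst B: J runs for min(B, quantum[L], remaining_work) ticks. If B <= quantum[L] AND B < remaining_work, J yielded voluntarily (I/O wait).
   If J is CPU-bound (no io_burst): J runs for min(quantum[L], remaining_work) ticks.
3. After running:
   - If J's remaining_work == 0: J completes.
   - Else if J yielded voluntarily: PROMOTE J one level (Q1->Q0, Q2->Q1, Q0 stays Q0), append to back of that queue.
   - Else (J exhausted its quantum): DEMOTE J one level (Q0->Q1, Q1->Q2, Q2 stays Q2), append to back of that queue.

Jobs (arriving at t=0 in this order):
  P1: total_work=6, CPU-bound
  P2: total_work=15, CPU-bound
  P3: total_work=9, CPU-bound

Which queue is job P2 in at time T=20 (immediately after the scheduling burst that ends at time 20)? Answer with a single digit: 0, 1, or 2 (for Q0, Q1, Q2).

Answer: 2

Derivation:
t=0-2: P1@Q0 runs 2, rem=4, quantum used, demote→Q1. Q0=[P2,P3] Q1=[P1] Q2=[]
t=2-4: P2@Q0 runs 2, rem=13, quantum used, demote→Q1. Q0=[P3] Q1=[P1,P2] Q2=[]
t=4-6: P3@Q0 runs 2, rem=7, quantum used, demote→Q1. Q0=[] Q1=[P1,P2,P3] Q2=[]
t=6-10: P1@Q1 runs 4, rem=0, completes. Q0=[] Q1=[P2,P3] Q2=[]
t=10-15: P2@Q1 runs 5, rem=8, quantum used, demote→Q2. Q0=[] Q1=[P3] Q2=[P2]
t=15-20: P3@Q1 runs 5, rem=2, quantum used, demote→Q2. Q0=[] Q1=[] Q2=[P2,P3]
t=20-28: P2@Q2 runs 8, rem=0, completes. Q0=[] Q1=[] Q2=[P3]
t=28-30: P3@Q2 runs 2, rem=0, completes. Q0=[] Q1=[] Q2=[]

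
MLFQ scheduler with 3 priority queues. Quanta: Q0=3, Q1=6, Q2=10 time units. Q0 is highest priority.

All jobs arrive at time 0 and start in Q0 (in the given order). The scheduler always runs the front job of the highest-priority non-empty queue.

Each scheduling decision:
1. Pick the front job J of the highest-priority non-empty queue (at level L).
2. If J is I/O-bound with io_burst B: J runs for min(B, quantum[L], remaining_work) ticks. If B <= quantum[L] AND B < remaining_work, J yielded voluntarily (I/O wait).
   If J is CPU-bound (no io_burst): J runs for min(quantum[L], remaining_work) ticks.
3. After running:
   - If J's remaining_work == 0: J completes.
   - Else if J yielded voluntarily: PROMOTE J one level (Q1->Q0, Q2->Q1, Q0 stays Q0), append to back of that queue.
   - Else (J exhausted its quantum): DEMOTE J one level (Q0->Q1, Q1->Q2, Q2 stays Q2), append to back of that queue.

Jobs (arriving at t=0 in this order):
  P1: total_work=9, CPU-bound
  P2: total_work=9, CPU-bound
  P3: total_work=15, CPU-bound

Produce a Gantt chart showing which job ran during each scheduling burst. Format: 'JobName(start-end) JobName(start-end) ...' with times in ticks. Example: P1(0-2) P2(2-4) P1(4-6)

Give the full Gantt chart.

t=0-3: P1@Q0 runs 3, rem=6, quantum used, demote→Q1. Q0=[P2,P3] Q1=[P1] Q2=[]
t=3-6: P2@Q0 runs 3, rem=6, quantum used, demote→Q1. Q0=[P3] Q1=[P1,P2] Q2=[]
t=6-9: P3@Q0 runs 3, rem=12, quantum used, demote→Q1. Q0=[] Q1=[P1,P2,P3] Q2=[]
t=9-15: P1@Q1 runs 6, rem=0, completes. Q0=[] Q1=[P2,P3] Q2=[]
t=15-21: P2@Q1 runs 6, rem=0, completes. Q0=[] Q1=[P3] Q2=[]
t=21-27: P3@Q1 runs 6, rem=6, quantum used, demote→Q2. Q0=[] Q1=[] Q2=[P3]
t=27-33: P3@Q2 runs 6, rem=0, completes. Q0=[] Q1=[] Q2=[]

Answer: P1(0-3) P2(3-6) P3(6-9) P1(9-15) P2(15-21) P3(21-27) P3(27-33)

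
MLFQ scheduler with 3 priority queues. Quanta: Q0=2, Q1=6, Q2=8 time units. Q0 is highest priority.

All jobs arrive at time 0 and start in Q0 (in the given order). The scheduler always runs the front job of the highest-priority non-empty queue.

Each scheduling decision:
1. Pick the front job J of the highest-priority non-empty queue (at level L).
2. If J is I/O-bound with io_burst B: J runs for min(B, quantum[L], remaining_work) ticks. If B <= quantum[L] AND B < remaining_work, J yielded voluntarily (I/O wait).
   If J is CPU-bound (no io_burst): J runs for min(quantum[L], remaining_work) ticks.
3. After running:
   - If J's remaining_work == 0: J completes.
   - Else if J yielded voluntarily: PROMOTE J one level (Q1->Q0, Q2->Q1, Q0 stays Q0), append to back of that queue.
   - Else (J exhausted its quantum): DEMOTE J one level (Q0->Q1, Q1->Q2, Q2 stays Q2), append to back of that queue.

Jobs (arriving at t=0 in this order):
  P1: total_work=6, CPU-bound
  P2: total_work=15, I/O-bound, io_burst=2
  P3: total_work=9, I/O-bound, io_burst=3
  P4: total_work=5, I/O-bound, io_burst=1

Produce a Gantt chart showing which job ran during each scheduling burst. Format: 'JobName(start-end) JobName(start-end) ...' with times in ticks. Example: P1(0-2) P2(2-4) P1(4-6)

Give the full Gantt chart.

t=0-2: P1@Q0 runs 2, rem=4, quantum used, demote→Q1. Q0=[P2,P3,P4] Q1=[P1] Q2=[]
t=2-4: P2@Q0 runs 2, rem=13, I/O yield, promote→Q0. Q0=[P3,P4,P2] Q1=[P1] Q2=[]
t=4-6: P3@Q0 runs 2, rem=7, quantum used, demote→Q1. Q0=[P4,P2] Q1=[P1,P3] Q2=[]
t=6-7: P4@Q0 runs 1, rem=4, I/O yield, promote→Q0. Q0=[P2,P4] Q1=[P1,P3] Q2=[]
t=7-9: P2@Q0 runs 2, rem=11, I/O yield, promote→Q0. Q0=[P4,P2] Q1=[P1,P3] Q2=[]
t=9-10: P4@Q0 runs 1, rem=3, I/O yield, promote→Q0. Q0=[P2,P4] Q1=[P1,P3] Q2=[]
t=10-12: P2@Q0 runs 2, rem=9, I/O yield, promote→Q0. Q0=[P4,P2] Q1=[P1,P3] Q2=[]
t=12-13: P4@Q0 runs 1, rem=2, I/O yield, promote→Q0. Q0=[P2,P4] Q1=[P1,P3] Q2=[]
t=13-15: P2@Q0 runs 2, rem=7, I/O yield, promote→Q0. Q0=[P4,P2] Q1=[P1,P3] Q2=[]
t=15-16: P4@Q0 runs 1, rem=1, I/O yield, promote→Q0. Q0=[P2,P4] Q1=[P1,P3] Q2=[]
t=16-18: P2@Q0 runs 2, rem=5, I/O yield, promote→Q0. Q0=[P4,P2] Q1=[P1,P3] Q2=[]
t=18-19: P4@Q0 runs 1, rem=0, completes. Q0=[P2] Q1=[P1,P3] Q2=[]
t=19-21: P2@Q0 runs 2, rem=3, I/O yield, promote→Q0. Q0=[P2] Q1=[P1,P3] Q2=[]
t=21-23: P2@Q0 runs 2, rem=1, I/O yield, promote→Q0. Q0=[P2] Q1=[P1,P3] Q2=[]
t=23-24: P2@Q0 runs 1, rem=0, completes. Q0=[] Q1=[P1,P3] Q2=[]
t=24-28: P1@Q1 runs 4, rem=0, completes. Q0=[] Q1=[P3] Q2=[]
t=28-31: P3@Q1 runs 3, rem=4, I/O yield, promote→Q0. Q0=[P3] Q1=[] Q2=[]
t=31-33: P3@Q0 runs 2, rem=2, quantum used, demote→Q1. Q0=[] Q1=[P3] Q2=[]
t=33-35: P3@Q1 runs 2, rem=0, completes. Q0=[] Q1=[] Q2=[]

Answer: P1(0-2) P2(2-4) P3(4-6) P4(6-7) P2(7-9) P4(9-10) P2(10-12) P4(12-13) P2(13-15) P4(15-16) P2(16-18) P4(18-19) P2(19-21) P2(21-23) P2(23-24) P1(24-28) P3(28-31) P3(31-33) P3(33-35)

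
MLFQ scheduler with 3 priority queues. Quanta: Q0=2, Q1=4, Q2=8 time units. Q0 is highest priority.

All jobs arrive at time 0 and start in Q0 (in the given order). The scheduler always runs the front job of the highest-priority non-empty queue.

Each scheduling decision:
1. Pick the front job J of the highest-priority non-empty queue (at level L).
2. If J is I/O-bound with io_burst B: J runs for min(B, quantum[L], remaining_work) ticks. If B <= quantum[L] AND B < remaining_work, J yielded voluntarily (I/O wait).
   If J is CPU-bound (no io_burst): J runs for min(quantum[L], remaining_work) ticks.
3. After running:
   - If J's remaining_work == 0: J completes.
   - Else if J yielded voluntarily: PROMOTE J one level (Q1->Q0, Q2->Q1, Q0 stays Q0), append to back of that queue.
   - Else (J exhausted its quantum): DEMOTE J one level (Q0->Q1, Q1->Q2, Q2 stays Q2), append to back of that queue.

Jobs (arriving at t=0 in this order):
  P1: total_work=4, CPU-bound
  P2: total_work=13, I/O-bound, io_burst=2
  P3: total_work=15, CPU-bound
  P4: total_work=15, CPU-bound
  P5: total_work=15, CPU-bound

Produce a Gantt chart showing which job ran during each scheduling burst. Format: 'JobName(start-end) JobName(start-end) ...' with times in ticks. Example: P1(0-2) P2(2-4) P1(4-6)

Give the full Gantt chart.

Answer: P1(0-2) P2(2-4) P3(4-6) P4(6-8) P5(8-10) P2(10-12) P2(12-14) P2(14-16) P2(16-18) P2(18-20) P2(20-21) P1(21-23) P3(23-27) P4(27-31) P5(31-35) P3(35-43) P4(43-51) P5(51-59) P3(59-60) P4(60-61) P5(61-62)

Derivation:
t=0-2: P1@Q0 runs 2, rem=2, quantum used, demote→Q1. Q0=[P2,P3,P4,P5] Q1=[P1] Q2=[]
t=2-4: P2@Q0 runs 2, rem=11, I/O yield, promote→Q0. Q0=[P3,P4,P5,P2] Q1=[P1] Q2=[]
t=4-6: P3@Q0 runs 2, rem=13, quantum used, demote→Q1. Q0=[P4,P5,P2] Q1=[P1,P3] Q2=[]
t=6-8: P4@Q0 runs 2, rem=13, quantum used, demote→Q1. Q0=[P5,P2] Q1=[P1,P3,P4] Q2=[]
t=8-10: P5@Q0 runs 2, rem=13, quantum used, demote→Q1. Q0=[P2] Q1=[P1,P3,P4,P5] Q2=[]
t=10-12: P2@Q0 runs 2, rem=9, I/O yield, promote→Q0. Q0=[P2] Q1=[P1,P3,P4,P5] Q2=[]
t=12-14: P2@Q0 runs 2, rem=7, I/O yield, promote→Q0. Q0=[P2] Q1=[P1,P3,P4,P5] Q2=[]
t=14-16: P2@Q0 runs 2, rem=5, I/O yield, promote→Q0. Q0=[P2] Q1=[P1,P3,P4,P5] Q2=[]
t=16-18: P2@Q0 runs 2, rem=3, I/O yield, promote→Q0. Q0=[P2] Q1=[P1,P3,P4,P5] Q2=[]
t=18-20: P2@Q0 runs 2, rem=1, I/O yield, promote→Q0. Q0=[P2] Q1=[P1,P3,P4,P5] Q2=[]
t=20-21: P2@Q0 runs 1, rem=0, completes. Q0=[] Q1=[P1,P3,P4,P5] Q2=[]
t=21-23: P1@Q1 runs 2, rem=0, completes. Q0=[] Q1=[P3,P4,P5] Q2=[]
t=23-27: P3@Q1 runs 4, rem=9, quantum used, demote→Q2. Q0=[] Q1=[P4,P5] Q2=[P3]
t=27-31: P4@Q1 runs 4, rem=9, quantum used, demote→Q2. Q0=[] Q1=[P5] Q2=[P3,P4]
t=31-35: P5@Q1 runs 4, rem=9, quantum used, demote→Q2. Q0=[] Q1=[] Q2=[P3,P4,P5]
t=35-43: P3@Q2 runs 8, rem=1, quantum used, demote→Q2. Q0=[] Q1=[] Q2=[P4,P5,P3]
t=43-51: P4@Q2 runs 8, rem=1, quantum used, demote→Q2. Q0=[] Q1=[] Q2=[P5,P3,P4]
t=51-59: P5@Q2 runs 8, rem=1, quantum used, demote→Q2. Q0=[] Q1=[] Q2=[P3,P4,P5]
t=59-60: P3@Q2 runs 1, rem=0, completes. Q0=[] Q1=[] Q2=[P4,P5]
t=60-61: P4@Q2 runs 1, rem=0, completes. Q0=[] Q1=[] Q2=[P5]
t=61-62: P5@Q2 runs 1, rem=0, completes. Q0=[] Q1=[] Q2=[]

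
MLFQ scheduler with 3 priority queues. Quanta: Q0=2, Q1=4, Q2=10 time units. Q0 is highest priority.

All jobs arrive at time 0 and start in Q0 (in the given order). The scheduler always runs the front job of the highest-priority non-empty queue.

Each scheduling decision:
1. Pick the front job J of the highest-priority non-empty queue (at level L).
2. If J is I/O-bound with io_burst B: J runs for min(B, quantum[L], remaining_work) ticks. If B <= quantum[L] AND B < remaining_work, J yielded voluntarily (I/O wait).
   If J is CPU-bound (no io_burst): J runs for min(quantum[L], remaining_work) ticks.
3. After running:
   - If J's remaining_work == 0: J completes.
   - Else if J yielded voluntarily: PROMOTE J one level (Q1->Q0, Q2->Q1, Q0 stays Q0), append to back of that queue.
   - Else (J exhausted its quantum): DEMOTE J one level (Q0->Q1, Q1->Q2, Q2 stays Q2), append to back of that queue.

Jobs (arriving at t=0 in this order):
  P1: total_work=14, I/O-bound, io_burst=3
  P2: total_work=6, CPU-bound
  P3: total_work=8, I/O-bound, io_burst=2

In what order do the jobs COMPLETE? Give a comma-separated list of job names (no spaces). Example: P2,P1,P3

t=0-2: P1@Q0 runs 2, rem=12, quantum used, demote→Q1. Q0=[P2,P3] Q1=[P1] Q2=[]
t=2-4: P2@Q0 runs 2, rem=4, quantum used, demote→Q1. Q0=[P3] Q1=[P1,P2] Q2=[]
t=4-6: P3@Q0 runs 2, rem=6, I/O yield, promote→Q0. Q0=[P3] Q1=[P1,P2] Q2=[]
t=6-8: P3@Q0 runs 2, rem=4, I/O yield, promote→Q0. Q0=[P3] Q1=[P1,P2] Q2=[]
t=8-10: P3@Q0 runs 2, rem=2, I/O yield, promote→Q0. Q0=[P3] Q1=[P1,P2] Q2=[]
t=10-12: P3@Q0 runs 2, rem=0, completes. Q0=[] Q1=[P1,P2] Q2=[]
t=12-15: P1@Q1 runs 3, rem=9, I/O yield, promote→Q0. Q0=[P1] Q1=[P2] Q2=[]
t=15-17: P1@Q0 runs 2, rem=7, quantum used, demote→Q1. Q0=[] Q1=[P2,P1] Q2=[]
t=17-21: P2@Q1 runs 4, rem=0, completes. Q0=[] Q1=[P1] Q2=[]
t=21-24: P1@Q1 runs 3, rem=4, I/O yield, promote→Q0. Q0=[P1] Q1=[] Q2=[]
t=24-26: P1@Q0 runs 2, rem=2, quantum used, demote→Q1. Q0=[] Q1=[P1] Q2=[]
t=26-28: P1@Q1 runs 2, rem=0, completes. Q0=[] Q1=[] Q2=[]

Answer: P3,P2,P1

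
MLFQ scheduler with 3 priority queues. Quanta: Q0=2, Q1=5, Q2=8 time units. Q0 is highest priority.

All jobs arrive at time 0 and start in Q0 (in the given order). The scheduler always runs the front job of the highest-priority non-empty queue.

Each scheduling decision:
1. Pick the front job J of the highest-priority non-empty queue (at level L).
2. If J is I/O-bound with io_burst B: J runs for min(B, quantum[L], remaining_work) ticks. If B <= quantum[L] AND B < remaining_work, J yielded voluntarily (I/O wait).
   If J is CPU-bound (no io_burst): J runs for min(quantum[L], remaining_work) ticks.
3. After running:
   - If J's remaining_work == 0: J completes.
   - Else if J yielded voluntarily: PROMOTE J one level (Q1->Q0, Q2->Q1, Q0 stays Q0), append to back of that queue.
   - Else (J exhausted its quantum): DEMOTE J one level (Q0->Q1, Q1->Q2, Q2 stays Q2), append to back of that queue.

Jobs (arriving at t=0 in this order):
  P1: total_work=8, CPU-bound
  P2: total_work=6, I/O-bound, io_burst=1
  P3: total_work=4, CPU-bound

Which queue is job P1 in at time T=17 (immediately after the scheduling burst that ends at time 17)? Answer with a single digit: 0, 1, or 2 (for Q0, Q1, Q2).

t=0-2: P1@Q0 runs 2, rem=6, quantum used, demote→Q1. Q0=[P2,P3] Q1=[P1] Q2=[]
t=2-3: P2@Q0 runs 1, rem=5, I/O yield, promote→Q0. Q0=[P3,P2] Q1=[P1] Q2=[]
t=3-5: P3@Q0 runs 2, rem=2, quantum used, demote→Q1. Q0=[P2] Q1=[P1,P3] Q2=[]
t=5-6: P2@Q0 runs 1, rem=4, I/O yield, promote→Q0. Q0=[P2] Q1=[P1,P3] Q2=[]
t=6-7: P2@Q0 runs 1, rem=3, I/O yield, promote→Q0. Q0=[P2] Q1=[P1,P3] Q2=[]
t=7-8: P2@Q0 runs 1, rem=2, I/O yield, promote→Q0. Q0=[P2] Q1=[P1,P3] Q2=[]
t=8-9: P2@Q0 runs 1, rem=1, I/O yield, promote→Q0. Q0=[P2] Q1=[P1,P3] Q2=[]
t=9-10: P2@Q0 runs 1, rem=0, completes. Q0=[] Q1=[P1,P3] Q2=[]
t=10-15: P1@Q1 runs 5, rem=1, quantum used, demote→Q2. Q0=[] Q1=[P3] Q2=[P1]
t=15-17: P3@Q1 runs 2, rem=0, completes. Q0=[] Q1=[] Q2=[P1]
t=17-18: P1@Q2 runs 1, rem=0, completes. Q0=[] Q1=[] Q2=[]

Answer: 2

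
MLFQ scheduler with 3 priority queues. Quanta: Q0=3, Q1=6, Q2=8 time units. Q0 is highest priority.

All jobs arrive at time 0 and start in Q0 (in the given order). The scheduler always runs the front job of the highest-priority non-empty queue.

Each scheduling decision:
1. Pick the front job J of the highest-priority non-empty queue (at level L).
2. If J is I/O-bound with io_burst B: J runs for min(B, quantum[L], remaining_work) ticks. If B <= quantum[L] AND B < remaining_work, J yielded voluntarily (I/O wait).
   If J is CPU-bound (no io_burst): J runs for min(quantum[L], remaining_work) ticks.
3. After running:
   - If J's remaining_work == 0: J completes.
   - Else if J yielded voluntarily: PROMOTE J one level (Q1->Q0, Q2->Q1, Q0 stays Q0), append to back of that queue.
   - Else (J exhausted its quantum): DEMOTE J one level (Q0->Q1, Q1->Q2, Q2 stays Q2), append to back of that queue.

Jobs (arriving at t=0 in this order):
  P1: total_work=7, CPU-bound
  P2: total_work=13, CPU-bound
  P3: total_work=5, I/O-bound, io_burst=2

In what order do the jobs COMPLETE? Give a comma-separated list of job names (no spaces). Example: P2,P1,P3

t=0-3: P1@Q0 runs 3, rem=4, quantum used, demote→Q1. Q0=[P2,P3] Q1=[P1] Q2=[]
t=3-6: P2@Q0 runs 3, rem=10, quantum used, demote→Q1. Q0=[P3] Q1=[P1,P2] Q2=[]
t=6-8: P3@Q0 runs 2, rem=3, I/O yield, promote→Q0. Q0=[P3] Q1=[P1,P2] Q2=[]
t=8-10: P3@Q0 runs 2, rem=1, I/O yield, promote→Q0. Q0=[P3] Q1=[P1,P2] Q2=[]
t=10-11: P3@Q0 runs 1, rem=0, completes. Q0=[] Q1=[P1,P2] Q2=[]
t=11-15: P1@Q1 runs 4, rem=0, completes. Q0=[] Q1=[P2] Q2=[]
t=15-21: P2@Q1 runs 6, rem=4, quantum used, demote→Q2. Q0=[] Q1=[] Q2=[P2]
t=21-25: P2@Q2 runs 4, rem=0, completes. Q0=[] Q1=[] Q2=[]

Answer: P3,P1,P2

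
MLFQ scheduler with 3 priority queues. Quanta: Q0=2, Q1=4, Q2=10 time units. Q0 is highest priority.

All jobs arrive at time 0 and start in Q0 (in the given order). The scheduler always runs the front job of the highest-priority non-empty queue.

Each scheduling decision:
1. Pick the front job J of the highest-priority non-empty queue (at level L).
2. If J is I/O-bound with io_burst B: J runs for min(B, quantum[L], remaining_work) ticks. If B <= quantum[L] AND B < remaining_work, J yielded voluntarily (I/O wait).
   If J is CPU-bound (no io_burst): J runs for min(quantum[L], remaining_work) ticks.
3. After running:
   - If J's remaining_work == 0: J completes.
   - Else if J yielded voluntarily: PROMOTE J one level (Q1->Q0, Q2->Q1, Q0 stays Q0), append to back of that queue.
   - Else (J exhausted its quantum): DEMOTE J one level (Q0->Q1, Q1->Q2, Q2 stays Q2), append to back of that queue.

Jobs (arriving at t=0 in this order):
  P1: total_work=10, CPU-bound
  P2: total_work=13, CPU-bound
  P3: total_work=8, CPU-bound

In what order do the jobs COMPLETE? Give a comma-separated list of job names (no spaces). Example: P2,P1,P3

Answer: P1,P2,P3

Derivation:
t=0-2: P1@Q0 runs 2, rem=8, quantum used, demote→Q1. Q0=[P2,P3] Q1=[P1] Q2=[]
t=2-4: P2@Q0 runs 2, rem=11, quantum used, demote→Q1. Q0=[P3] Q1=[P1,P2] Q2=[]
t=4-6: P3@Q0 runs 2, rem=6, quantum used, demote→Q1. Q0=[] Q1=[P1,P2,P3] Q2=[]
t=6-10: P1@Q1 runs 4, rem=4, quantum used, demote→Q2. Q0=[] Q1=[P2,P3] Q2=[P1]
t=10-14: P2@Q1 runs 4, rem=7, quantum used, demote→Q2. Q0=[] Q1=[P3] Q2=[P1,P2]
t=14-18: P3@Q1 runs 4, rem=2, quantum used, demote→Q2. Q0=[] Q1=[] Q2=[P1,P2,P3]
t=18-22: P1@Q2 runs 4, rem=0, completes. Q0=[] Q1=[] Q2=[P2,P3]
t=22-29: P2@Q2 runs 7, rem=0, completes. Q0=[] Q1=[] Q2=[P3]
t=29-31: P3@Q2 runs 2, rem=0, completes. Q0=[] Q1=[] Q2=[]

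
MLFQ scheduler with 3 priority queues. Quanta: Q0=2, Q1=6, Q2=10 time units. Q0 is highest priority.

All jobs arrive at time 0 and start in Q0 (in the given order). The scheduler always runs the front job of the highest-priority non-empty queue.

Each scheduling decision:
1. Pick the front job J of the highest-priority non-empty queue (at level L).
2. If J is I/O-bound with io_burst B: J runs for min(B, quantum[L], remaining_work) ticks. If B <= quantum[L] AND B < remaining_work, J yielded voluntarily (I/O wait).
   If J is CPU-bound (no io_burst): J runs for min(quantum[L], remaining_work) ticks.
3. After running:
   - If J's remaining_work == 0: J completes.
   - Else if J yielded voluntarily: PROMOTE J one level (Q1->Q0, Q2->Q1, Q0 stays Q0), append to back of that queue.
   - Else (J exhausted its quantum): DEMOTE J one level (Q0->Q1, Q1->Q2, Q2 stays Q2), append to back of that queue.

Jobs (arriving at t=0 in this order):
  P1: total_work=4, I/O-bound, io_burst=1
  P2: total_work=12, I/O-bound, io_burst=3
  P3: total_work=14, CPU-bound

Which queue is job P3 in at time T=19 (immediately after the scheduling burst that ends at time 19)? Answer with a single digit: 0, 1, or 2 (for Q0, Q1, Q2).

t=0-1: P1@Q0 runs 1, rem=3, I/O yield, promote→Q0. Q0=[P2,P3,P1] Q1=[] Q2=[]
t=1-3: P2@Q0 runs 2, rem=10, quantum used, demote→Q1. Q0=[P3,P1] Q1=[P2] Q2=[]
t=3-5: P3@Q0 runs 2, rem=12, quantum used, demote→Q1. Q0=[P1] Q1=[P2,P3] Q2=[]
t=5-6: P1@Q0 runs 1, rem=2, I/O yield, promote→Q0. Q0=[P1] Q1=[P2,P3] Q2=[]
t=6-7: P1@Q0 runs 1, rem=1, I/O yield, promote→Q0. Q0=[P1] Q1=[P2,P3] Q2=[]
t=7-8: P1@Q0 runs 1, rem=0, completes. Q0=[] Q1=[P2,P3] Q2=[]
t=8-11: P2@Q1 runs 3, rem=7, I/O yield, promote→Q0. Q0=[P2] Q1=[P3] Q2=[]
t=11-13: P2@Q0 runs 2, rem=5, quantum used, demote→Q1. Q0=[] Q1=[P3,P2] Q2=[]
t=13-19: P3@Q1 runs 6, rem=6, quantum used, demote→Q2. Q0=[] Q1=[P2] Q2=[P3]
t=19-22: P2@Q1 runs 3, rem=2, I/O yield, promote→Q0. Q0=[P2] Q1=[] Q2=[P3]
t=22-24: P2@Q0 runs 2, rem=0, completes. Q0=[] Q1=[] Q2=[P3]
t=24-30: P3@Q2 runs 6, rem=0, completes. Q0=[] Q1=[] Q2=[]

Answer: 2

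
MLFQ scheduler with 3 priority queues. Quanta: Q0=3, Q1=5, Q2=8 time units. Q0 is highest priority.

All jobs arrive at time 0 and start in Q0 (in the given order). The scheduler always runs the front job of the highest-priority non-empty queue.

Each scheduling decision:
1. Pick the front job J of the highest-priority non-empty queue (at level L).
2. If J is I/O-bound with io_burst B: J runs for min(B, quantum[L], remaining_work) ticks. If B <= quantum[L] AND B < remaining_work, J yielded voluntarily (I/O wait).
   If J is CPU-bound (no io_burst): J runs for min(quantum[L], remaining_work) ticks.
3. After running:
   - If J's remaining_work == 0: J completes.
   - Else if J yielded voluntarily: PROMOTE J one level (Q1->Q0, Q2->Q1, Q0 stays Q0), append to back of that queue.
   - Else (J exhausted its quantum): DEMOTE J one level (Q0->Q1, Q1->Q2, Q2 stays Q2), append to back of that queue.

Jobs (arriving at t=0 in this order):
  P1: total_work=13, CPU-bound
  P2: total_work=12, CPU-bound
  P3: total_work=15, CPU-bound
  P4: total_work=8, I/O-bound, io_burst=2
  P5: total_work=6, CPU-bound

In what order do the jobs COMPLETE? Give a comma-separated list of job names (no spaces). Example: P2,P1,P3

t=0-3: P1@Q0 runs 3, rem=10, quantum used, demote→Q1. Q0=[P2,P3,P4,P5] Q1=[P1] Q2=[]
t=3-6: P2@Q0 runs 3, rem=9, quantum used, demote→Q1. Q0=[P3,P4,P5] Q1=[P1,P2] Q2=[]
t=6-9: P3@Q0 runs 3, rem=12, quantum used, demote→Q1. Q0=[P4,P5] Q1=[P1,P2,P3] Q2=[]
t=9-11: P4@Q0 runs 2, rem=6, I/O yield, promote→Q0. Q0=[P5,P4] Q1=[P1,P2,P3] Q2=[]
t=11-14: P5@Q0 runs 3, rem=3, quantum used, demote→Q1. Q0=[P4] Q1=[P1,P2,P3,P5] Q2=[]
t=14-16: P4@Q0 runs 2, rem=4, I/O yield, promote→Q0. Q0=[P4] Q1=[P1,P2,P3,P5] Q2=[]
t=16-18: P4@Q0 runs 2, rem=2, I/O yield, promote→Q0. Q0=[P4] Q1=[P1,P2,P3,P5] Q2=[]
t=18-20: P4@Q0 runs 2, rem=0, completes. Q0=[] Q1=[P1,P2,P3,P5] Q2=[]
t=20-25: P1@Q1 runs 5, rem=5, quantum used, demote→Q2. Q0=[] Q1=[P2,P3,P5] Q2=[P1]
t=25-30: P2@Q1 runs 5, rem=4, quantum used, demote→Q2. Q0=[] Q1=[P3,P5] Q2=[P1,P2]
t=30-35: P3@Q1 runs 5, rem=7, quantum used, demote→Q2. Q0=[] Q1=[P5] Q2=[P1,P2,P3]
t=35-38: P5@Q1 runs 3, rem=0, completes. Q0=[] Q1=[] Q2=[P1,P2,P3]
t=38-43: P1@Q2 runs 5, rem=0, completes. Q0=[] Q1=[] Q2=[P2,P3]
t=43-47: P2@Q2 runs 4, rem=0, completes. Q0=[] Q1=[] Q2=[P3]
t=47-54: P3@Q2 runs 7, rem=0, completes. Q0=[] Q1=[] Q2=[]

Answer: P4,P5,P1,P2,P3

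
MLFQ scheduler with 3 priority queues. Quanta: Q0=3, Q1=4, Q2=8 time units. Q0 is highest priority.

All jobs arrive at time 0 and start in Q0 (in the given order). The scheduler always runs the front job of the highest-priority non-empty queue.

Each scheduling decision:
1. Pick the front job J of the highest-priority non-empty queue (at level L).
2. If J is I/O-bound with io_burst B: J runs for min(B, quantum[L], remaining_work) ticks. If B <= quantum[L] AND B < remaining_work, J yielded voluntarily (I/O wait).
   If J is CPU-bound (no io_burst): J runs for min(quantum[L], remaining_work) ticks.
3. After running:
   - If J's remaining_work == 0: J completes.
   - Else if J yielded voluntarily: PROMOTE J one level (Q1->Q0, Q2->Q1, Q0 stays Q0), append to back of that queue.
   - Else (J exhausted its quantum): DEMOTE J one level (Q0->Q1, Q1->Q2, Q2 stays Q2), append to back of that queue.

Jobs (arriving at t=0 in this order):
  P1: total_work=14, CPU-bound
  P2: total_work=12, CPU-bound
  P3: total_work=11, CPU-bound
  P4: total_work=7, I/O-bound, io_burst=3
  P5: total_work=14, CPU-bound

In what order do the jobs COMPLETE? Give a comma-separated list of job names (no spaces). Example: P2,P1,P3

t=0-3: P1@Q0 runs 3, rem=11, quantum used, demote→Q1. Q0=[P2,P3,P4,P5] Q1=[P1] Q2=[]
t=3-6: P2@Q0 runs 3, rem=9, quantum used, demote→Q1. Q0=[P3,P4,P5] Q1=[P1,P2] Q2=[]
t=6-9: P3@Q0 runs 3, rem=8, quantum used, demote→Q1. Q0=[P4,P5] Q1=[P1,P2,P3] Q2=[]
t=9-12: P4@Q0 runs 3, rem=4, I/O yield, promote→Q0. Q0=[P5,P4] Q1=[P1,P2,P3] Q2=[]
t=12-15: P5@Q0 runs 3, rem=11, quantum used, demote→Q1. Q0=[P4] Q1=[P1,P2,P3,P5] Q2=[]
t=15-18: P4@Q0 runs 3, rem=1, I/O yield, promote→Q0. Q0=[P4] Q1=[P1,P2,P3,P5] Q2=[]
t=18-19: P4@Q0 runs 1, rem=0, completes. Q0=[] Q1=[P1,P2,P3,P5] Q2=[]
t=19-23: P1@Q1 runs 4, rem=7, quantum used, demote→Q2. Q0=[] Q1=[P2,P3,P5] Q2=[P1]
t=23-27: P2@Q1 runs 4, rem=5, quantum used, demote→Q2. Q0=[] Q1=[P3,P5] Q2=[P1,P2]
t=27-31: P3@Q1 runs 4, rem=4, quantum used, demote→Q2. Q0=[] Q1=[P5] Q2=[P1,P2,P3]
t=31-35: P5@Q1 runs 4, rem=7, quantum used, demote→Q2. Q0=[] Q1=[] Q2=[P1,P2,P3,P5]
t=35-42: P1@Q2 runs 7, rem=0, completes. Q0=[] Q1=[] Q2=[P2,P3,P5]
t=42-47: P2@Q2 runs 5, rem=0, completes. Q0=[] Q1=[] Q2=[P3,P5]
t=47-51: P3@Q2 runs 4, rem=0, completes. Q0=[] Q1=[] Q2=[P5]
t=51-58: P5@Q2 runs 7, rem=0, completes. Q0=[] Q1=[] Q2=[]

Answer: P4,P1,P2,P3,P5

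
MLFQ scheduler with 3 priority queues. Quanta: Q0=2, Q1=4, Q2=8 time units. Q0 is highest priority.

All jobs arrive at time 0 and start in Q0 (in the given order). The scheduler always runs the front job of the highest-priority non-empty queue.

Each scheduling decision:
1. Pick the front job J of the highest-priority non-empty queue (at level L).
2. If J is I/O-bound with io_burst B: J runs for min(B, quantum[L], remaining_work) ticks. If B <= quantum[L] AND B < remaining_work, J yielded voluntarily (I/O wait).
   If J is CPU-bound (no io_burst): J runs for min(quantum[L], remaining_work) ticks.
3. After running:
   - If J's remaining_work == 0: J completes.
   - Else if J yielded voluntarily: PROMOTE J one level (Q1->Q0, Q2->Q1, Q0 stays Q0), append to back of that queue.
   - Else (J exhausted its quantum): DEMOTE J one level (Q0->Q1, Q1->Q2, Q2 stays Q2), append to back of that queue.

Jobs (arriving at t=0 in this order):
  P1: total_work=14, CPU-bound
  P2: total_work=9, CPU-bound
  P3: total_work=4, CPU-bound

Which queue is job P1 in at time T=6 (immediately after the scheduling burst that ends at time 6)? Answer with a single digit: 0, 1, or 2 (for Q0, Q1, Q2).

t=0-2: P1@Q0 runs 2, rem=12, quantum used, demote→Q1. Q0=[P2,P3] Q1=[P1] Q2=[]
t=2-4: P2@Q0 runs 2, rem=7, quantum used, demote→Q1. Q0=[P3] Q1=[P1,P2] Q2=[]
t=4-6: P3@Q0 runs 2, rem=2, quantum used, demote→Q1. Q0=[] Q1=[P1,P2,P3] Q2=[]
t=6-10: P1@Q1 runs 4, rem=8, quantum used, demote→Q2. Q0=[] Q1=[P2,P3] Q2=[P1]
t=10-14: P2@Q1 runs 4, rem=3, quantum used, demote→Q2. Q0=[] Q1=[P3] Q2=[P1,P2]
t=14-16: P3@Q1 runs 2, rem=0, completes. Q0=[] Q1=[] Q2=[P1,P2]
t=16-24: P1@Q2 runs 8, rem=0, completes. Q0=[] Q1=[] Q2=[P2]
t=24-27: P2@Q2 runs 3, rem=0, completes. Q0=[] Q1=[] Q2=[]

Answer: 1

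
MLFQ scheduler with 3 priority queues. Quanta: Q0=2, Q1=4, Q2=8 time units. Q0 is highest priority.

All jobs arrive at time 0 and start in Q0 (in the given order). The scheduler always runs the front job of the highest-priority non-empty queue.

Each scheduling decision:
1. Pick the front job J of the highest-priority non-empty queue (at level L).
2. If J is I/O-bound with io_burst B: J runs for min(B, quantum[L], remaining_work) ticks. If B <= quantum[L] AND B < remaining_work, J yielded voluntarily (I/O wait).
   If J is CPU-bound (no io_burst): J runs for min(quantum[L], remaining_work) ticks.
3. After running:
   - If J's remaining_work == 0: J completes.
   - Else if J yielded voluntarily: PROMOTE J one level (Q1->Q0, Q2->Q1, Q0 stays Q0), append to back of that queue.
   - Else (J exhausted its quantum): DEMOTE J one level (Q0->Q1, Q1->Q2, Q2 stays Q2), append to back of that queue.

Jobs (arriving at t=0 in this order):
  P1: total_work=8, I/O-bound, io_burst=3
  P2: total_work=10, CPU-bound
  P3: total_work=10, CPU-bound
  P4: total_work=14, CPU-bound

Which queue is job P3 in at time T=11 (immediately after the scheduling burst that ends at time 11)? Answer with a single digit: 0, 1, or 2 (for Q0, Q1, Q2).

Answer: 1

Derivation:
t=0-2: P1@Q0 runs 2, rem=6, quantum used, demote→Q1. Q0=[P2,P3,P4] Q1=[P1] Q2=[]
t=2-4: P2@Q0 runs 2, rem=8, quantum used, demote→Q1. Q0=[P3,P4] Q1=[P1,P2] Q2=[]
t=4-6: P3@Q0 runs 2, rem=8, quantum used, demote→Q1. Q0=[P4] Q1=[P1,P2,P3] Q2=[]
t=6-8: P4@Q0 runs 2, rem=12, quantum used, demote→Q1. Q0=[] Q1=[P1,P2,P3,P4] Q2=[]
t=8-11: P1@Q1 runs 3, rem=3, I/O yield, promote→Q0. Q0=[P1] Q1=[P2,P3,P4] Q2=[]
t=11-13: P1@Q0 runs 2, rem=1, quantum used, demote→Q1. Q0=[] Q1=[P2,P3,P4,P1] Q2=[]
t=13-17: P2@Q1 runs 4, rem=4, quantum used, demote→Q2. Q0=[] Q1=[P3,P4,P1] Q2=[P2]
t=17-21: P3@Q1 runs 4, rem=4, quantum used, demote→Q2. Q0=[] Q1=[P4,P1] Q2=[P2,P3]
t=21-25: P4@Q1 runs 4, rem=8, quantum used, demote→Q2. Q0=[] Q1=[P1] Q2=[P2,P3,P4]
t=25-26: P1@Q1 runs 1, rem=0, completes. Q0=[] Q1=[] Q2=[P2,P3,P4]
t=26-30: P2@Q2 runs 4, rem=0, completes. Q0=[] Q1=[] Q2=[P3,P4]
t=30-34: P3@Q2 runs 4, rem=0, completes. Q0=[] Q1=[] Q2=[P4]
t=34-42: P4@Q2 runs 8, rem=0, completes. Q0=[] Q1=[] Q2=[]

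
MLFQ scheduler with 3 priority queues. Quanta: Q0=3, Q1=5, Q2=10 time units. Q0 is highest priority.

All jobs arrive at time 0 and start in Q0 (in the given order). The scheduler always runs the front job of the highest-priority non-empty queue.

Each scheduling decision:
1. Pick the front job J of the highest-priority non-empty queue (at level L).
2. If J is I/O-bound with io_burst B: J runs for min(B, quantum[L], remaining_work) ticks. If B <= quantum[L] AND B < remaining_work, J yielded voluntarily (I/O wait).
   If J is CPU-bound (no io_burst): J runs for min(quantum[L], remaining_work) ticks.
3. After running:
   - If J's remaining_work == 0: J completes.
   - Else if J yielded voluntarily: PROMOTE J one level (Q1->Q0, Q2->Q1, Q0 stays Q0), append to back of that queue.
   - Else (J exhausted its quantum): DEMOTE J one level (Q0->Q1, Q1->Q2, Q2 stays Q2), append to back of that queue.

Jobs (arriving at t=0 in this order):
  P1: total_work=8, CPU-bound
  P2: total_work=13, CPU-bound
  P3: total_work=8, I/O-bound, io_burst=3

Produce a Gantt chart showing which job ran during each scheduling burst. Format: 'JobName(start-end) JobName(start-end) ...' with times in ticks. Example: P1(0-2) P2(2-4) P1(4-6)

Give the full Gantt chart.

Answer: P1(0-3) P2(3-6) P3(6-9) P3(9-12) P3(12-14) P1(14-19) P2(19-24) P2(24-29)

Derivation:
t=0-3: P1@Q0 runs 3, rem=5, quantum used, demote→Q1. Q0=[P2,P3] Q1=[P1] Q2=[]
t=3-6: P2@Q0 runs 3, rem=10, quantum used, demote→Q1. Q0=[P3] Q1=[P1,P2] Q2=[]
t=6-9: P3@Q0 runs 3, rem=5, I/O yield, promote→Q0. Q0=[P3] Q1=[P1,P2] Q2=[]
t=9-12: P3@Q0 runs 3, rem=2, I/O yield, promote→Q0. Q0=[P3] Q1=[P1,P2] Q2=[]
t=12-14: P3@Q0 runs 2, rem=0, completes. Q0=[] Q1=[P1,P2] Q2=[]
t=14-19: P1@Q1 runs 5, rem=0, completes. Q0=[] Q1=[P2] Q2=[]
t=19-24: P2@Q1 runs 5, rem=5, quantum used, demote→Q2. Q0=[] Q1=[] Q2=[P2]
t=24-29: P2@Q2 runs 5, rem=0, completes. Q0=[] Q1=[] Q2=[]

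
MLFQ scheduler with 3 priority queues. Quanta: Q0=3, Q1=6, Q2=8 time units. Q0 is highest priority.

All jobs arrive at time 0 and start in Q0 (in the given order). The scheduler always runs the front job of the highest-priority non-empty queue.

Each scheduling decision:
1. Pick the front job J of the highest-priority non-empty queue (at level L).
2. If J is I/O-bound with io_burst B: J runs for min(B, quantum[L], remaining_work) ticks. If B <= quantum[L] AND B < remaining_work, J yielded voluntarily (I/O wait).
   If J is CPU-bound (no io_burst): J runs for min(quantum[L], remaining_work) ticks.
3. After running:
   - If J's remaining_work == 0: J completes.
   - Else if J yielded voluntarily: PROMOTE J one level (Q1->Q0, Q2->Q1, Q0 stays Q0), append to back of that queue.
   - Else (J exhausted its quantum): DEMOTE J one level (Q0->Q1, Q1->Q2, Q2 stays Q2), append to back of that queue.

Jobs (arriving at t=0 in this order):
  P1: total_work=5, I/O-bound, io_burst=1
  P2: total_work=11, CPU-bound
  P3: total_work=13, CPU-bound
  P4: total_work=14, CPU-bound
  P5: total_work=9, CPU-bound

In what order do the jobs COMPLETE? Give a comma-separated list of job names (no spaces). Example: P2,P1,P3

t=0-1: P1@Q0 runs 1, rem=4, I/O yield, promote→Q0. Q0=[P2,P3,P4,P5,P1] Q1=[] Q2=[]
t=1-4: P2@Q0 runs 3, rem=8, quantum used, demote→Q1. Q0=[P3,P4,P5,P1] Q1=[P2] Q2=[]
t=4-7: P3@Q0 runs 3, rem=10, quantum used, demote→Q1. Q0=[P4,P5,P1] Q1=[P2,P3] Q2=[]
t=7-10: P4@Q0 runs 3, rem=11, quantum used, demote→Q1. Q0=[P5,P1] Q1=[P2,P3,P4] Q2=[]
t=10-13: P5@Q0 runs 3, rem=6, quantum used, demote→Q1. Q0=[P1] Q1=[P2,P3,P4,P5] Q2=[]
t=13-14: P1@Q0 runs 1, rem=3, I/O yield, promote→Q0. Q0=[P1] Q1=[P2,P3,P4,P5] Q2=[]
t=14-15: P1@Q0 runs 1, rem=2, I/O yield, promote→Q0. Q0=[P1] Q1=[P2,P3,P4,P5] Q2=[]
t=15-16: P1@Q0 runs 1, rem=1, I/O yield, promote→Q0. Q0=[P1] Q1=[P2,P3,P4,P5] Q2=[]
t=16-17: P1@Q0 runs 1, rem=0, completes. Q0=[] Q1=[P2,P3,P4,P5] Q2=[]
t=17-23: P2@Q1 runs 6, rem=2, quantum used, demote→Q2. Q0=[] Q1=[P3,P4,P5] Q2=[P2]
t=23-29: P3@Q1 runs 6, rem=4, quantum used, demote→Q2. Q0=[] Q1=[P4,P5] Q2=[P2,P3]
t=29-35: P4@Q1 runs 6, rem=5, quantum used, demote→Q2. Q0=[] Q1=[P5] Q2=[P2,P3,P4]
t=35-41: P5@Q1 runs 6, rem=0, completes. Q0=[] Q1=[] Q2=[P2,P3,P4]
t=41-43: P2@Q2 runs 2, rem=0, completes. Q0=[] Q1=[] Q2=[P3,P4]
t=43-47: P3@Q2 runs 4, rem=0, completes. Q0=[] Q1=[] Q2=[P4]
t=47-52: P4@Q2 runs 5, rem=0, completes. Q0=[] Q1=[] Q2=[]

Answer: P1,P5,P2,P3,P4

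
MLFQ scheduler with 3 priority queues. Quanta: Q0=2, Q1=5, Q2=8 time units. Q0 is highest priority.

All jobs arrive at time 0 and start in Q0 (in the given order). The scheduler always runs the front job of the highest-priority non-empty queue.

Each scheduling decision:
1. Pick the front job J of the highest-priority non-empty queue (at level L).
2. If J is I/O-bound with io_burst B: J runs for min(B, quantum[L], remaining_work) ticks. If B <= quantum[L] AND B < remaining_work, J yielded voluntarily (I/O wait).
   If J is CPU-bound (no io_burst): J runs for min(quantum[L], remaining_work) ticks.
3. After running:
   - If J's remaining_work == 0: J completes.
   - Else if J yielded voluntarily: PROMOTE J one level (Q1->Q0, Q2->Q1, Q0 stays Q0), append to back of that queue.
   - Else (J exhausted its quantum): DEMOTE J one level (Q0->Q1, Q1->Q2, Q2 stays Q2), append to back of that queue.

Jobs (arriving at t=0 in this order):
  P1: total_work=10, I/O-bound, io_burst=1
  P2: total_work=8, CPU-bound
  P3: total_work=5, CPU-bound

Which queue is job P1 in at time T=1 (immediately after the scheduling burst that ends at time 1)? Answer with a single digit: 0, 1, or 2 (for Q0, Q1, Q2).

t=0-1: P1@Q0 runs 1, rem=9, I/O yield, promote→Q0. Q0=[P2,P3,P1] Q1=[] Q2=[]
t=1-3: P2@Q0 runs 2, rem=6, quantum used, demote→Q1. Q0=[P3,P1] Q1=[P2] Q2=[]
t=3-5: P3@Q0 runs 2, rem=3, quantum used, demote→Q1. Q0=[P1] Q1=[P2,P3] Q2=[]
t=5-6: P1@Q0 runs 1, rem=8, I/O yield, promote→Q0. Q0=[P1] Q1=[P2,P3] Q2=[]
t=6-7: P1@Q0 runs 1, rem=7, I/O yield, promote→Q0. Q0=[P1] Q1=[P2,P3] Q2=[]
t=7-8: P1@Q0 runs 1, rem=6, I/O yield, promote→Q0. Q0=[P1] Q1=[P2,P3] Q2=[]
t=8-9: P1@Q0 runs 1, rem=5, I/O yield, promote→Q0. Q0=[P1] Q1=[P2,P3] Q2=[]
t=9-10: P1@Q0 runs 1, rem=4, I/O yield, promote→Q0. Q0=[P1] Q1=[P2,P3] Q2=[]
t=10-11: P1@Q0 runs 1, rem=3, I/O yield, promote→Q0. Q0=[P1] Q1=[P2,P3] Q2=[]
t=11-12: P1@Q0 runs 1, rem=2, I/O yield, promote→Q0. Q0=[P1] Q1=[P2,P3] Q2=[]
t=12-13: P1@Q0 runs 1, rem=1, I/O yield, promote→Q0. Q0=[P1] Q1=[P2,P3] Q2=[]
t=13-14: P1@Q0 runs 1, rem=0, completes. Q0=[] Q1=[P2,P3] Q2=[]
t=14-19: P2@Q1 runs 5, rem=1, quantum used, demote→Q2. Q0=[] Q1=[P3] Q2=[P2]
t=19-22: P3@Q1 runs 3, rem=0, completes. Q0=[] Q1=[] Q2=[P2]
t=22-23: P2@Q2 runs 1, rem=0, completes. Q0=[] Q1=[] Q2=[]

Answer: 0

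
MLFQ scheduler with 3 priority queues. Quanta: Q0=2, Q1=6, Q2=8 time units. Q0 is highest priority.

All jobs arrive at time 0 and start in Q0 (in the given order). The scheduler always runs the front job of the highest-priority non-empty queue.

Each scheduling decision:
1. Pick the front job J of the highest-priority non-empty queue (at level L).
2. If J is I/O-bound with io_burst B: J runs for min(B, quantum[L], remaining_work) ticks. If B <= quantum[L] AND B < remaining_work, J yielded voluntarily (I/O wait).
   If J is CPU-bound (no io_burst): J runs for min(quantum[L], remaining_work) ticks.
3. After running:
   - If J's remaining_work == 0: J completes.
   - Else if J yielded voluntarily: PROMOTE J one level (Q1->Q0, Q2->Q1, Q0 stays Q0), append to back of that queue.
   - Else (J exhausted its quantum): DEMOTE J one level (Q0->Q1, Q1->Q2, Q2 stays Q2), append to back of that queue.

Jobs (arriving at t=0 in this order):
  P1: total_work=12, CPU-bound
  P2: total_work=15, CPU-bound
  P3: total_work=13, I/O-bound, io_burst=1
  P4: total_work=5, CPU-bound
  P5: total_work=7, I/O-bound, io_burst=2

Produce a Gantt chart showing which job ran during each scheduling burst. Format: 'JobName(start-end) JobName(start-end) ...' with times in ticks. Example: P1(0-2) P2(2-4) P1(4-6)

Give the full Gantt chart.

Answer: P1(0-2) P2(2-4) P3(4-5) P4(5-7) P5(7-9) P3(9-10) P5(10-12) P3(12-13) P5(13-15) P3(15-16) P5(16-17) P3(17-18) P3(18-19) P3(19-20) P3(20-21) P3(21-22) P3(22-23) P3(23-24) P3(24-25) P3(25-26) P1(26-32) P2(32-38) P4(38-41) P1(41-45) P2(45-52)

Derivation:
t=0-2: P1@Q0 runs 2, rem=10, quantum used, demote→Q1. Q0=[P2,P3,P4,P5] Q1=[P1] Q2=[]
t=2-4: P2@Q0 runs 2, rem=13, quantum used, demote→Q1. Q0=[P3,P4,P5] Q1=[P1,P2] Q2=[]
t=4-5: P3@Q0 runs 1, rem=12, I/O yield, promote→Q0. Q0=[P4,P5,P3] Q1=[P1,P2] Q2=[]
t=5-7: P4@Q0 runs 2, rem=3, quantum used, demote→Q1. Q0=[P5,P3] Q1=[P1,P2,P4] Q2=[]
t=7-9: P5@Q0 runs 2, rem=5, I/O yield, promote→Q0. Q0=[P3,P5] Q1=[P1,P2,P4] Q2=[]
t=9-10: P3@Q0 runs 1, rem=11, I/O yield, promote→Q0. Q0=[P5,P3] Q1=[P1,P2,P4] Q2=[]
t=10-12: P5@Q0 runs 2, rem=3, I/O yield, promote→Q0. Q0=[P3,P5] Q1=[P1,P2,P4] Q2=[]
t=12-13: P3@Q0 runs 1, rem=10, I/O yield, promote→Q0. Q0=[P5,P3] Q1=[P1,P2,P4] Q2=[]
t=13-15: P5@Q0 runs 2, rem=1, I/O yield, promote→Q0. Q0=[P3,P5] Q1=[P1,P2,P4] Q2=[]
t=15-16: P3@Q0 runs 1, rem=9, I/O yield, promote→Q0. Q0=[P5,P3] Q1=[P1,P2,P4] Q2=[]
t=16-17: P5@Q0 runs 1, rem=0, completes. Q0=[P3] Q1=[P1,P2,P4] Q2=[]
t=17-18: P3@Q0 runs 1, rem=8, I/O yield, promote→Q0. Q0=[P3] Q1=[P1,P2,P4] Q2=[]
t=18-19: P3@Q0 runs 1, rem=7, I/O yield, promote→Q0. Q0=[P3] Q1=[P1,P2,P4] Q2=[]
t=19-20: P3@Q0 runs 1, rem=6, I/O yield, promote→Q0. Q0=[P3] Q1=[P1,P2,P4] Q2=[]
t=20-21: P3@Q0 runs 1, rem=5, I/O yield, promote→Q0. Q0=[P3] Q1=[P1,P2,P4] Q2=[]
t=21-22: P3@Q0 runs 1, rem=4, I/O yield, promote→Q0. Q0=[P3] Q1=[P1,P2,P4] Q2=[]
t=22-23: P3@Q0 runs 1, rem=3, I/O yield, promote→Q0. Q0=[P3] Q1=[P1,P2,P4] Q2=[]
t=23-24: P3@Q0 runs 1, rem=2, I/O yield, promote→Q0. Q0=[P3] Q1=[P1,P2,P4] Q2=[]
t=24-25: P3@Q0 runs 1, rem=1, I/O yield, promote→Q0. Q0=[P3] Q1=[P1,P2,P4] Q2=[]
t=25-26: P3@Q0 runs 1, rem=0, completes. Q0=[] Q1=[P1,P2,P4] Q2=[]
t=26-32: P1@Q1 runs 6, rem=4, quantum used, demote→Q2. Q0=[] Q1=[P2,P4] Q2=[P1]
t=32-38: P2@Q1 runs 6, rem=7, quantum used, demote→Q2. Q0=[] Q1=[P4] Q2=[P1,P2]
t=38-41: P4@Q1 runs 3, rem=0, completes. Q0=[] Q1=[] Q2=[P1,P2]
t=41-45: P1@Q2 runs 4, rem=0, completes. Q0=[] Q1=[] Q2=[P2]
t=45-52: P2@Q2 runs 7, rem=0, completes. Q0=[] Q1=[] Q2=[]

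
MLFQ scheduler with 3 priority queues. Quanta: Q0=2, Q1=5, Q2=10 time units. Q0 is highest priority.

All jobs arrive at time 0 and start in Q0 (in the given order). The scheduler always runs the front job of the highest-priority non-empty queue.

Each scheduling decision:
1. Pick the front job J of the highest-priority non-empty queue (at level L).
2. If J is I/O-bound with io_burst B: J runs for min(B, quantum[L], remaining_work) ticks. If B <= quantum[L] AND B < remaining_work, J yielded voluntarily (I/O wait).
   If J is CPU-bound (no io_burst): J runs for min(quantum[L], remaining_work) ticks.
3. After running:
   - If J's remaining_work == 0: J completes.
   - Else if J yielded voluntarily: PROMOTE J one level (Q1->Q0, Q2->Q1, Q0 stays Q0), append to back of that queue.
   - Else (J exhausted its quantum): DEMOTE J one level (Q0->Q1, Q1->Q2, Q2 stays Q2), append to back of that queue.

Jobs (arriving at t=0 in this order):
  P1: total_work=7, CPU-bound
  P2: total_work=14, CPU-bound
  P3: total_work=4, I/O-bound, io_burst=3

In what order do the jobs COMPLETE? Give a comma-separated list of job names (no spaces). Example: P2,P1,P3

t=0-2: P1@Q0 runs 2, rem=5, quantum used, demote→Q1. Q0=[P2,P3] Q1=[P1] Q2=[]
t=2-4: P2@Q0 runs 2, rem=12, quantum used, demote→Q1. Q0=[P3] Q1=[P1,P2] Q2=[]
t=4-6: P3@Q0 runs 2, rem=2, quantum used, demote→Q1. Q0=[] Q1=[P1,P2,P3] Q2=[]
t=6-11: P1@Q1 runs 5, rem=0, completes. Q0=[] Q1=[P2,P3] Q2=[]
t=11-16: P2@Q1 runs 5, rem=7, quantum used, demote→Q2. Q0=[] Q1=[P3] Q2=[P2]
t=16-18: P3@Q1 runs 2, rem=0, completes. Q0=[] Q1=[] Q2=[P2]
t=18-25: P2@Q2 runs 7, rem=0, completes. Q0=[] Q1=[] Q2=[]

Answer: P1,P3,P2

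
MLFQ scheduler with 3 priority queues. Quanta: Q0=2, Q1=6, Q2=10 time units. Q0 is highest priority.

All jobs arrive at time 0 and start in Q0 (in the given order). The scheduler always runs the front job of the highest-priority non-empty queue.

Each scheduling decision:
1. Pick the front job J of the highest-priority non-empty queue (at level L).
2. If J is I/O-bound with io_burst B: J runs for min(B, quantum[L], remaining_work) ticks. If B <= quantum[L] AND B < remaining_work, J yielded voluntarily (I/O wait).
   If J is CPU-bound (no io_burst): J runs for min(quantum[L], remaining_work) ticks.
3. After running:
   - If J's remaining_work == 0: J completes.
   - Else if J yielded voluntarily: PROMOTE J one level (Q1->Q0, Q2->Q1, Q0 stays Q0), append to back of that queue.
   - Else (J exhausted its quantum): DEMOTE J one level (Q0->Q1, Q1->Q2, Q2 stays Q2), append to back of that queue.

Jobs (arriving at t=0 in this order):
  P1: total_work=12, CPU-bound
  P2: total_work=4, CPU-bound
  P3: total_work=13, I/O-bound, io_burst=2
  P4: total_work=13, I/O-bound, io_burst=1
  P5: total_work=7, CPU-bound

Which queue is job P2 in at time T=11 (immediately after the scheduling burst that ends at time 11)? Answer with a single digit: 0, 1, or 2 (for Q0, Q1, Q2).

Answer: 1

Derivation:
t=0-2: P1@Q0 runs 2, rem=10, quantum used, demote→Q1. Q0=[P2,P3,P4,P5] Q1=[P1] Q2=[]
t=2-4: P2@Q0 runs 2, rem=2, quantum used, demote→Q1. Q0=[P3,P4,P5] Q1=[P1,P2] Q2=[]
t=4-6: P3@Q0 runs 2, rem=11, I/O yield, promote→Q0. Q0=[P4,P5,P3] Q1=[P1,P2] Q2=[]
t=6-7: P4@Q0 runs 1, rem=12, I/O yield, promote→Q0. Q0=[P5,P3,P4] Q1=[P1,P2] Q2=[]
t=7-9: P5@Q0 runs 2, rem=5, quantum used, demote→Q1. Q0=[P3,P4] Q1=[P1,P2,P5] Q2=[]
t=9-11: P3@Q0 runs 2, rem=9, I/O yield, promote→Q0. Q0=[P4,P3] Q1=[P1,P2,P5] Q2=[]
t=11-12: P4@Q0 runs 1, rem=11, I/O yield, promote→Q0. Q0=[P3,P4] Q1=[P1,P2,P5] Q2=[]
t=12-14: P3@Q0 runs 2, rem=7, I/O yield, promote→Q0. Q0=[P4,P3] Q1=[P1,P2,P5] Q2=[]
t=14-15: P4@Q0 runs 1, rem=10, I/O yield, promote→Q0. Q0=[P3,P4] Q1=[P1,P2,P5] Q2=[]
t=15-17: P3@Q0 runs 2, rem=5, I/O yield, promote→Q0. Q0=[P4,P3] Q1=[P1,P2,P5] Q2=[]
t=17-18: P4@Q0 runs 1, rem=9, I/O yield, promote→Q0. Q0=[P3,P4] Q1=[P1,P2,P5] Q2=[]
t=18-20: P3@Q0 runs 2, rem=3, I/O yield, promote→Q0. Q0=[P4,P3] Q1=[P1,P2,P5] Q2=[]
t=20-21: P4@Q0 runs 1, rem=8, I/O yield, promote→Q0. Q0=[P3,P4] Q1=[P1,P2,P5] Q2=[]
t=21-23: P3@Q0 runs 2, rem=1, I/O yield, promote→Q0. Q0=[P4,P3] Q1=[P1,P2,P5] Q2=[]
t=23-24: P4@Q0 runs 1, rem=7, I/O yield, promote→Q0. Q0=[P3,P4] Q1=[P1,P2,P5] Q2=[]
t=24-25: P3@Q0 runs 1, rem=0, completes. Q0=[P4] Q1=[P1,P2,P5] Q2=[]
t=25-26: P4@Q0 runs 1, rem=6, I/O yield, promote→Q0. Q0=[P4] Q1=[P1,P2,P5] Q2=[]
t=26-27: P4@Q0 runs 1, rem=5, I/O yield, promote→Q0. Q0=[P4] Q1=[P1,P2,P5] Q2=[]
t=27-28: P4@Q0 runs 1, rem=4, I/O yield, promote→Q0. Q0=[P4] Q1=[P1,P2,P5] Q2=[]
t=28-29: P4@Q0 runs 1, rem=3, I/O yield, promote→Q0. Q0=[P4] Q1=[P1,P2,P5] Q2=[]
t=29-30: P4@Q0 runs 1, rem=2, I/O yield, promote→Q0. Q0=[P4] Q1=[P1,P2,P5] Q2=[]
t=30-31: P4@Q0 runs 1, rem=1, I/O yield, promote→Q0. Q0=[P4] Q1=[P1,P2,P5] Q2=[]
t=31-32: P4@Q0 runs 1, rem=0, completes. Q0=[] Q1=[P1,P2,P5] Q2=[]
t=32-38: P1@Q1 runs 6, rem=4, quantum used, demote→Q2. Q0=[] Q1=[P2,P5] Q2=[P1]
t=38-40: P2@Q1 runs 2, rem=0, completes. Q0=[] Q1=[P5] Q2=[P1]
t=40-45: P5@Q1 runs 5, rem=0, completes. Q0=[] Q1=[] Q2=[P1]
t=45-49: P1@Q2 runs 4, rem=0, completes. Q0=[] Q1=[] Q2=[]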